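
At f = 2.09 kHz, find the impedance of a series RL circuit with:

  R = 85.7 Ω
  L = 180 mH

Step 1 — Angular frequency: ω = 2π·f = 2π·2090 = 1.313e+04 rad/s.
Step 2 — Component impedances:
  R: Z = R = 85.7 Ω
  L: Z = jωL = j·1.313e+04·0.18 = 0 + j2364 Ω
Step 3 — Series combination: Z_total = R + L = 85.7 + j2364 Ω = 2365∠87.9° Ω.

Z = 85.7 + j2364 Ω = 2365∠87.9° Ω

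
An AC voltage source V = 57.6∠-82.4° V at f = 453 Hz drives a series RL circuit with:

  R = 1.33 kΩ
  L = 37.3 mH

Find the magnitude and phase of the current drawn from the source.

Step 1 — Angular frequency: ω = 2π·f = 2π·453 = 2846 rad/s.
Step 2 — Component impedances:
  R: Z = R = 1330 Ω
  L: Z = jωL = j·2846·0.0373 = 0 + j106.2 Ω
Step 3 — Series combination: Z_total = R + L = 1330 + j106.2 Ω = 1334∠4.6° Ω.
Step 4 — Source phasor: V = 57.6∠-82.4° V = 7.618 - j57.09 V.
Step 5 — Ohm's law: I = V / Z_total = (7.618 - j57.09) / (1330 + j106.2) = 0.002287 - j0.04311 A.
Step 6 — Convert to polar: |I| = 0.04317 A, ∠I = -87.0°.

I = 0.04317∠-87.0° A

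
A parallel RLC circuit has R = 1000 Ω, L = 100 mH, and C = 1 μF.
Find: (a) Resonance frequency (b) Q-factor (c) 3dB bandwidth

Step 1 — Resonance: ω₀ = 1/√(LC) = 1/√(0.1·1e-06) = 3162 rad/s.
Step 2 — f₀ = ω₀/(2π) = 503.3 Hz.
Step 3 — Parallel Q: Q = R/(ω₀L) = 1000/(3162·0.1) = 3.162.
Step 4 — Bandwidth: Δω = ω₀/Q = 1000 rad/s; BW = Δω/(2π) = 159.2 Hz.

(a) f₀ = 503.3 Hz  (b) Q = 3.162  (c) BW = 159.2 Hz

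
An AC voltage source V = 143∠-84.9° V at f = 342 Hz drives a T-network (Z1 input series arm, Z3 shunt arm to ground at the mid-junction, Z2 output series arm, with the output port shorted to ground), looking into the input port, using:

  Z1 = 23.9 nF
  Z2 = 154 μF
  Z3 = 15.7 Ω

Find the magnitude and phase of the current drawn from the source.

Step 1 — Angular frequency: ω = 2π·f = 2π·342 = 2149 rad/s.
Step 2 — Component impedances:
  Z1: Z = 1/(jωC) = -j/(ω·C) = 0 - j1.947e+04 Ω
  Z2: Z = 1/(jωC) = -j/(ω·C) = 0 - j3.022 Ω
  Z3: Z = R = 15.7 Ω
Step 3 — With the output port shorted to ground, the output series arm Z2 runs from the junction to ground; the shunt arm Z3 also runs from the junction to ground. They appear in parallel: Z3 || Z2 = 0.5609 - j2.914 Ω.
Step 4 — Series with input arm Z1: Z_in = Z1 + (Z3 || Z2) = 0.5609 - j1.947e+04 Ω = 1.947e+04∠-90.0° Ω.
Step 5 — Source phasor: V = 143∠-84.9° V = 12.71 - j142.4 V.
Step 6 — Ohm's law: I = V / Z_total = (12.71 - j142.4) / (0.5609 - j1.947e+04) = 0.007314 + j0.0006525 A.
Step 7 — Convert to polar: |I| = 0.007343 A, ∠I = 5.1°.

I = 0.007343∠5.1° A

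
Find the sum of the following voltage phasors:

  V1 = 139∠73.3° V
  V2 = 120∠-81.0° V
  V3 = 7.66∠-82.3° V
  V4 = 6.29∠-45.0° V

Step 1 — Convert each phasor to rectangular form:
  V1 = 139·(cos(73.3°) + j·sin(73.3°)) = 39.94 + j133.1 V
  V2 = 120·(cos(-81.0°) + j·sin(-81.0°)) = 18.77 - j118.5 V
  V3 = 7.66·(cos(-82.3°) + j·sin(-82.3°)) = 1.026 - j7.591 V
  V4 = 6.29·(cos(-45.0°) + j·sin(-45.0°)) = 4.448 - j4.448 V
Step 2 — Sum components: V_total = 64.19 + j2.576 V.
Step 3 — Convert to polar: |V_total| = 64.24 V, ∠V_total = 2.3°.

V_total = 64.24∠2.3° V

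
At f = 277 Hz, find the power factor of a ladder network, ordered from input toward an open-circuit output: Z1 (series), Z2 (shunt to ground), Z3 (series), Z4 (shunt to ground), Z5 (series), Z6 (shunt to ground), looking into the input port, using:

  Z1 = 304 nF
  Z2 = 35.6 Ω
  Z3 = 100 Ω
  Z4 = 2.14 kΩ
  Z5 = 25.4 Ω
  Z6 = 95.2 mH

Step 1 — Angular frequency: ω = 2π·f = 2π·277 = 1740 rad/s.
Step 2 — Component impedances:
  Z1: Z = 1/(jωC) = -j/(ω·C) = 0 - j1890 Ω
  Z2: Z = R = 35.6 Ω
  Z3: Z = R = 100 Ω
  Z4: Z = R = 2140 Ω
  Z5: Z = R = 25.4 Ω
  Z6: Z = jωL = j·1740·0.0952 = 0 + j165.7 Ω
Step 3 — Ladder network (open output): work backward from the far end, alternating series and parallel combinations. Z_in = 31.67 - j1886 Ω = 1887∠-89.0° Ω.
Step 4 — Power factor: PF = cos(φ) = Re(Z)/|Z| = 31.672/1886.6 = 0.01679.
Step 5 — Type: Im(Z) = -1886 ⇒ leading (phase φ = -89.0°).

PF = 0.01679 (leading, φ = -89.0°)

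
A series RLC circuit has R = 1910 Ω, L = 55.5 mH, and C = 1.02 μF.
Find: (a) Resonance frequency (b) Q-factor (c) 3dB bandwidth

Step 1 — Resonance: ω₀ = 1/√(LC) = 1/√(0.0555·1.02e-06) = 4203 rad/s.
Step 2 — f₀ = ω₀/(2π) = 668.9 Hz.
Step 3 — Series Q: Q = ω₀L/R = 4203·0.0555/1910 = 0.1221.
Step 4 — Bandwidth: Δω = ω₀/Q = 3.441e+04 rad/s; BW = Δω/(2π) = 5477 Hz.

(a) f₀ = 668.9 Hz  (b) Q = 0.1221  (c) BW = 5477 Hz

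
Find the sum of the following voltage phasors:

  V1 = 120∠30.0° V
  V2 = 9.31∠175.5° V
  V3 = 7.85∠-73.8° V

Step 1 — Convert each phasor to rectangular form:
  V1 = 120·(cos(30.0°) + j·sin(30.0°)) = 103.9 + j60 V
  V2 = 9.31·(cos(175.5°) + j·sin(175.5°)) = -9.281 + j0.7305 V
  V3 = 7.85·(cos(-73.8°) + j·sin(-73.8°)) = 2.19 - j7.538 V
Step 2 — Sum components: V_total = 96.83 + j53.19 V.
Step 3 — Convert to polar: |V_total| = 110.5 V, ∠V_total = 28.8°.

V_total = 110.5∠28.8° V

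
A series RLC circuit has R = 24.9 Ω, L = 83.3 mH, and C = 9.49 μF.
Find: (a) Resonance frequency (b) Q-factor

Step 1 — Resonance condition Im(Z)=0 gives ω₀ = 1/√(LC).
Step 2 — ω₀ = 1/√(0.0833·9.49e-06) = 1125 rad/s.
Step 3 — f₀ = ω₀/(2π) = 179 Hz.
Step 4 — Series Q: Q = ω₀L/R = 1125·0.0833/24.9 = 3.763.

(a) f₀ = 179 Hz  (b) Q = 3.763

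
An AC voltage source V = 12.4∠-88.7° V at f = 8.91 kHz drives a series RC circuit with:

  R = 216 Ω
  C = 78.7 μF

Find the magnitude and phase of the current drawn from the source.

Step 1 — Angular frequency: ω = 2π·f = 2π·8910 = 5.598e+04 rad/s.
Step 2 — Component impedances:
  R: Z = R = 216 Ω
  C: Z = 1/(jωC) = -j/(ω·C) = 0 - j0.227 Ω
Step 3 — Series combination: Z_total = R + C = 216 - j0.227 Ω = 216∠-0.1° Ω.
Step 4 — Source phasor: V = 12.4∠-88.7° V = 0.2813 - j12.4 V.
Step 5 — Ohm's law: I = V / Z_total = (0.2813 - j12.4) / (216 - j0.227) = 0.001363 - j0.05739 A.
Step 6 — Convert to polar: |I| = 0.05741 A, ∠I = -88.6°.

I = 0.05741∠-88.6° A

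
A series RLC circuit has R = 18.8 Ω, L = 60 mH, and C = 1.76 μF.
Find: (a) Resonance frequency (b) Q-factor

Step 1 — Resonance condition Im(Z)=0 gives ω₀ = 1/√(LC).
Step 2 — ω₀ = 1/√(0.06·1.76e-06) = 3077 rad/s.
Step 3 — f₀ = ω₀/(2π) = 489.8 Hz.
Step 4 — Series Q: Q = ω₀L/R = 3077·0.06/18.8 = 9.821.

(a) f₀ = 489.8 Hz  (b) Q = 9.821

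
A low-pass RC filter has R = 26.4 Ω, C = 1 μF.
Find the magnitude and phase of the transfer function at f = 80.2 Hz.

Step 1 — Angular frequency: ω = 2π·80.2 = 503.9 rad/s.
Step 2 — Transfer function: H(jω) = 1/(1 + jωRC).
Step 3 — Denominator: 1 + jωRC = 1 + j·503.9·26.4·1e-06 = 1 + j0.0133.
Step 4 — H = 0.9998 - j0.0133.
Step 5 — Magnitude: |H| = 0.9999 (-0.0 dB); phase: φ = -0.8°.

|H| = 0.9999 (-0.0 dB), φ = -0.8°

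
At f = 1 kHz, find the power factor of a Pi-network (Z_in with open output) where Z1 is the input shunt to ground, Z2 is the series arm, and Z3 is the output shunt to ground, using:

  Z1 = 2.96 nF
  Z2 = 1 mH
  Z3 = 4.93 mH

Step 1 — Angular frequency: ω = 2π·f = 2π·1000 = 6283 rad/s.
Step 2 — Component impedances:
  Z1: Z = 1/(jωC) = -j/(ω·C) = 0 - j5.377e+04 Ω
  Z2: Z = jωL = j·6283·0.001 = 0 + j6.283 Ω
  Z3: Z = jωL = j·6283·0.00493 = 0 + j30.98 Ω
Step 3 — With open output, the series arm Z2 and the output shunt Z3 appear in series to ground: Z2 + Z3 = 0 + j37.26 Ω.
Step 4 — Parallel with input shunt Z1: Z_in = Z1 || (Z2 + Z3) = 0 + j37.29 Ω = 37.29∠90.0° Ω.
Step 5 — Power factor: PF = cos(φ) = Re(Z)/|Z| = -0/37.29 = -0.
Step 6 — Type: Im(Z) = 37.29 ⇒ lagging (phase φ = 90.0°).

PF = -0 (lagging, φ = 90.0°)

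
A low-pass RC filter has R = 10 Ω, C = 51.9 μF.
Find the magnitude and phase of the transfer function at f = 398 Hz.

Step 1 — Angular frequency: ω = 2π·398 = 2501 rad/s.
Step 2 — Transfer function: H(jω) = 1/(1 + jωRC).
Step 3 — Denominator: 1 + jωRC = 1 + j·2501·10·5.19e-05 = 1 + j1.298.
Step 4 — H = 0.3725 - j0.4835.
Step 5 — Magnitude: |H| = 0.6103 (-4.3 dB); phase: φ = -52.4°.

|H| = 0.6103 (-4.3 dB), φ = -52.4°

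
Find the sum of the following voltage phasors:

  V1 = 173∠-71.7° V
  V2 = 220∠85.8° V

Step 1 — Convert each phasor to rectangular form:
  V1 = 173·(cos(-71.7°) + j·sin(-71.7°)) = 54.32 - j164.3 V
  V2 = 220·(cos(85.8°) + j·sin(85.8°)) = 16.11 + j219.4 V
Step 2 — Sum components: V_total = 70.43 + j55.16 V.
Step 3 — Convert to polar: |V_total| = 89.46 V, ∠V_total = 38.1°.

V_total = 89.46∠38.1° V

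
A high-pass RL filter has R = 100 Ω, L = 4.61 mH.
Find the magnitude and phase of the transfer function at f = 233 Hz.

Step 1 — Angular frequency: ω = 2π·233 = 1464 rad/s.
Step 2 — Transfer function: H(jω) = jωL/(R + jωL).
Step 3 — Numerator jωL = j·6.749; denominator R + jωL = 100 + j6.749.
Step 4 — H = 0.004534 + j0.06718.
Step 5 — Magnitude: |H| = 0.06734 (-23.4 dB); phase: φ = 86.1°.

|H| = 0.06734 (-23.4 dB), φ = 86.1°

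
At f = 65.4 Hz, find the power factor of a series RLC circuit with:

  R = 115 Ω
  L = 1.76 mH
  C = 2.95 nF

Step 1 — Angular frequency: ω = 2π·f = 2π·65.4 = 410.9 rad/s.
Step 2 — Component impedances:
  R: Z = R = 115 Ω
  L: Z = jωL = j·410.9·0.00176 = 0 + j0.7232 Ω
  C: Z = 1/(jωC) = -j/(ω·C) = 0 - j8.249e+05 Ω
Step 3 — Series combination: Z_total = R + L + C = 115 - j8.249e+05 Ω = 8.249e+05∠-90.0° Ω.
Step 4 — Power factor: PF = cos(φ) = Re(Z)/|Z| = 115/8.249e+05 = 0.0001394.
Step 5 — Type: Im(Z) = -8.249e+05 ⇒ leading (phase φ = -90.0°).

PF = 0.0001394 (leading, φ = -90.0°)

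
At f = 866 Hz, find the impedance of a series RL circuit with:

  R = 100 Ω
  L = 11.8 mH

Step 1 — Angular frequency: ω = 2π·f = 2π·866 = 5441 rad/s.
Step 2 — Component impedances:
  R: Z = R = 100 Ω
  L: Z = jωL = j·5441·0.0118 = 0 + j64.21 Ω
Step 3 — Series combination: Z_total = R + L = 100 + j64.21 Ω = 118.8∠32.7° Ω.

Z = 100 + j64.21 Ω = 118.8∠32.7° Ω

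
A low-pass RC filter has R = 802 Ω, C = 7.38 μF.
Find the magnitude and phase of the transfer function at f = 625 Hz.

Step 1 — Angular frequency: ω = 2π·625 = 3927 rad/s.
Step 2 — Transfer function: H(jω) = 1/(1 + jωRC).
Step 3 — Denominator: 1 + jωRC = 1 + j·3927·802·7.38e-06 = 1 + j23.24.
Step 4 — H = 0.001848 - j0.04294.
Step 5 — Magnitude: |H| = 0.04298 (-27.3 dB); phase: φ = -87.5°.

|H| = 0.04298 (-27.3 dB), φ = -87.5°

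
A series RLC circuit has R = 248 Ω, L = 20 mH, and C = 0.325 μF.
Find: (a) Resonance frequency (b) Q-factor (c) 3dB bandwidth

Step 1 — Resonance: ω₀ = 1/√(LC) = 1/√(0.02·3.25e-07) = 1.24e+04 rad/s.
Step 2 — f₀ = ω₀/(2π) = 1974 Hz.
Step 3 — Series Q: Q = ω₀L/R = 1.24e+04·0.02/248 = 1.
Step 4 — Bandwidth: Δω = ω₀/Q = 1.24e+04 rad/s; BW = Δω/(2π) = 1974 Hz.

(a) f₀ = 1974 Hz  (b) Q = 1  (c) BW = 1974 Hz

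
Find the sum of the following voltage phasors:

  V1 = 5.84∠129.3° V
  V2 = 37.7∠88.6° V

Step 1 — Convert each phasor to rectangular form:
  V1 = 5.84·(cos(129.3°) + j·sin(129.3°)) = -3.699 + j4.519 V
  V2 = 37.7·(cos(88.6°) + j·sin(88.6°)) = 0.9211 + j37.69 V
Step 2 — Sum components: V_total = -2.778 + j42.21 V.
Step 3 — Convert to polar: |V_total| = 42.3 V, ∠V_total = 93.8°.

V_total = 42.3∠93.8° V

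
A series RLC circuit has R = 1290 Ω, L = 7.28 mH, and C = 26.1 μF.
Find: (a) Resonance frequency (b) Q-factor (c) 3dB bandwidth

Step 1 — Resonance condition Im(Z)=0 gives ω₀ = 1/√(LC).
Step 2 — ω₀ = 1/√(0.00728·2.61e-05) = 2294 rad/s.
Step 3 — f₀ = ω₀/(2π) = 365.1 Hz.
Step 4 — Series Q: Q = ω₀L/R = 2294·0.00728/1290 = 0.01295.
Step 5 — 3dB bandwidth: Δω = ω₀/Q = 1.772e+05 rad/s; BW = Δω/(2π) = 2.82e+04 Hz.

(a) f₀ = 365.1 Hz  (b) Q = 0.01295  (c) BW = 2.82e+04 Hz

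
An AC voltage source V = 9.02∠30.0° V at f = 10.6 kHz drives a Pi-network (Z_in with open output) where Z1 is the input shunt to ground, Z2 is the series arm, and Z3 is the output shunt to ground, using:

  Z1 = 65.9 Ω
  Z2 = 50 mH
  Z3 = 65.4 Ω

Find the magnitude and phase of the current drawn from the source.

Step 1 — Angular frequency: ω = 2π·f = 2π·1.06e+04 = 6.66e+04 rad/s.
Step 2 — Component impedances:
  Z1: Z = R = 65.9 Ω
  Z2: Z = jωL = j·6.66e+04·0.05 = 0 + j3330 Ω
  Z3: Z = R = 65.4 Ω
Step 3 — With open output, the series arm Z2 and the output shunt Z3 appear in series to ground: Z2 + Z3 = 65.4 + j3330 Ω.
Step 4 — Parallel with input shunt Z1: Z_in = Z1 || (Z2 + Z3) = 65.85 + j1.302 Ω = 65.86∠1.1° Ω.
Step 5 — Source phasor: V = 9.02∠30.0° V = 7.812 + j4.51 V.
Step 6 — Ohm's law: I = V / Z_total = (7.812 + j4.51) / (65.85 + j1.302) = 0.1199 + j0.06612 A.
Step 7 — Convert to polar: |I| = 0.137 A, ∠I = 28.9°.

I = 0.137∠28.9° A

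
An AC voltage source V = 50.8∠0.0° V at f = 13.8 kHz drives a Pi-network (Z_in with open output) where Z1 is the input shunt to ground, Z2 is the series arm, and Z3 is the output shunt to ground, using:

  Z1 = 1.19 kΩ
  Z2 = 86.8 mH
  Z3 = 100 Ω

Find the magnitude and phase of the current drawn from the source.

Step 1 — Angular frequency: ω = 2π·f = 2π·1.38e+04 = 8.671e+04 rad/s.
Step 2 — Component impedances:
  Z1: Z = R = 1190 Ω
  Z2: Z = jωL = j·8.671e+04·0.0868 = 0 + j7526 Ω
  Z3: Z = R = 100 Ω
Step 3 — With open output, the series arm Z2 and the output shunt Z3 appear in series to ground: Z2 + Z3 = 100 + j7526 Ω.
Step 4 — Parallel with input shunt Z1: Z_in = Z1 || (Z2 + Z3) = 1159 + j182.8 Ω = 1173∠9.0° Ω.
Step 5 — Source phasor: V = 50.8∠0.0° V = 50.8 V.
Step 6 — Ohm's law: I = V / Z_total = (50.8) / (1159 + j182.8) = 0.04278 - j0.006749 A.
Step 7 — Convert to polar: |I| = 0.04331 A, ∠I = -9.0°.

I = 0.04331∠-9.0° A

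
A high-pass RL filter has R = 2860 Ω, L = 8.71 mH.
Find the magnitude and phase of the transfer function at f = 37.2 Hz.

Step 1 — Angular frequency: ω = 2π·37.2 = 233.7 rad/s.
Step 2 — Transfer function: H(jω) = jωL/(R + jωL).
Step 3 — Numerator jωL = j·2.036; denominator R + jωL = 2860 + j2.036.
Step 4 — H = 5.067e-07 + j0.0007118.
Step 5 — Magnitude: |H| = 0.0007118 (-63.0 dB); phase: φ = 90.0°.

|H| = 0.0007118 (-63.0 dB), φ = 90.0°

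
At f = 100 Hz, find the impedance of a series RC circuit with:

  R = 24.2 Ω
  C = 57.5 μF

Step 1 — Angular frequency: ω = 2π·f = 2π·100 = 628.3 rad/s.
Step 2 — Component impedances:
  R: Z = R = 24.2 Ω
  C: Z = 1/(jωC) = -j/(ω·C) = 0 - j27.68 Ω
Step 3 — Series combination: Z_total = R + C = 24.2 - j27.68 Ω = 36.77∠-48.8° Ω.

Z = 24.2 - j27.68 Ω = 36.77∠-48.8° Ω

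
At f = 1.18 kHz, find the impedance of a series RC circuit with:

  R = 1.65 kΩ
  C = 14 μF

Step 1 — Angular frequency: ω = 2π·f = 2π·1180 = 7414 rad/s.
Step 2 — Component impedances:
  R: Z = R = 1650 Ω
  C: Z = 1/(jωC) = -j/(ω·C) = 0 - j9.634 Ω
Step 3 — Series combination: Z_total = R + C = 1650 - j9.634 Ω = 1650∠-0.3° Ω.

Z = 1650 - j9.634 Ω = 1650∠-0.3° Ω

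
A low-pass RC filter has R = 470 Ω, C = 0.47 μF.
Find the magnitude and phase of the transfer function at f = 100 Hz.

Step 1 — Angular frequency: ω = 2π·100 = 628.3 rad/s.
Step 2 — Transfer function: H(jω) = 1/(1 + jωRC).
Step 3 — Denominator: 1 + jωRC = 1 + j·628.3·470·4.7e-07 = 1 + j0.1388.
Step 4 — H = 0.9811 - j0.1362.
Step 5 — Magnitude: |H| = 0.9905 (-0.1 dB); phase: φ = -7.9°.

|H| = 0.9905 (-0.1 dB), φ = -7.9°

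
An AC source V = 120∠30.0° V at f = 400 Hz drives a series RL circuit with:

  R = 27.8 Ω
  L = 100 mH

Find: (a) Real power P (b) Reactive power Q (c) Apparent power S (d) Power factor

Step 1 — Angular frequency: ω = 2π·f = 2π·400 = 2513 rad/s.
Step 2 — Component impedances:
  R: Z = R = 27.8 Ω
  L: Z = jωL = j·2513·0.1 = 0 + j251.3 Ω
Step 3 — Series combination: Z_total = R + L = 27.8 + j251.3 Ω = 252.9∠83.7° Ω.
Step 4 — Source phasor: V = 120∠30.0° V = 103.9 + j60 V.
Step 5 — Current: I = V / Z = 0.281 - j0.3824 A = 0.4746∠-53.7° A.
Step 6 — Complex power: S = V·I* = 6.261 + j56.6 VA.
Step 7 — Real power: P = Re(S) = 6.261 W.
Step 8 — Reactive power: Q = Im(S) = 56.6 VAR.
Step 9 — Apparent power: |S| = 56.95 VA.
Step 10 — Power factor: PF = P/|S| = 0.1099 (lagging).

(a) P = 6.261 W  (b) Q = 56.6 VAR  (c) S = 56.95 VA  (d) PF = 0.1099 (lagging)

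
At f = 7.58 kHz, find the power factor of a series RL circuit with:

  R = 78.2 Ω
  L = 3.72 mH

Step 1 — Angular frequency: ω = 2π·f = 2π·7580 = 4.763e+04 rad/s.
Step 2 — Component impedances:
  R: Z = R = 78.2 Ω
  L: Z = jωL = j·4.763e+04·0.00372 = 0 + j177.2 Ω
Step 3 — Series combination: Z_total = R + L = 78.2 + j177.2 Ω = 193.7∠66.2° Ω.
Step 4 — Power factor: PF = cos(φ) = Re(Z)/|Z| = 78.2/193.66 = 0.4038.
Step 5 — Type: Im(Z) = 177.2 ⇒ lagging (phase φ = 66.2°).

PF = 0.4038 (lagging, φ = 66.2°)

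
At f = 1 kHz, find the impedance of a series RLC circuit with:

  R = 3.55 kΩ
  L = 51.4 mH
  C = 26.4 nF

Step 1 — Angular frequency: ω = 2π·f = 2π·1000 = 6283 rad/s.
Step 2 — Component impedances:
  R: Z = R = 3550 Ω
  L: Z = jωL = j·6283·0.0514 = 0 + j323 Ω
  C: Z = 1/(jωC) = -j/(ω·C) = 0 - j6029 Ω
Step 3 — Series combination: Z_total = R + L + C = 3550 - j5706 Ω = 6720∠-58.1° Ω.

Z = 3550 - j5706 Ω = 6720∠-58.1° Ω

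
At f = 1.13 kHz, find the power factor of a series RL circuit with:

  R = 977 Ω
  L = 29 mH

Step 1 — Angular frequency: ω = 2π·f = 2π·1130 = 7100 rad/s.
Step 2 — Component impedances:
  R: Z = R = 977 Ω
  L: Z = jωL = j·7100·0.029 = 0 + j205.9 Ω
Step 3 — Series combination: Z_total = R + L = 977 + j205.9 Ω = 998.5∠11.9° Ω.
Step 4 — Power factor: PF = cos(φ) = Re(Z)/|Z| = 977/998.5 = 0.9785.
Step 5 — Type: Im(Z) = 205.9 ⇒ lagging (phase φ = 11.9°).

PF = 0.9785 (lagging, φ = 11.9°)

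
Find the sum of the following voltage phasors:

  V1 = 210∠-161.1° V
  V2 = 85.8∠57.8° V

Step 1 — Convert each phasor to rectangular form:
  V1 = 210·(cos(-161.1°) + j·sin(-161.1°)) = -198.7 - j68.02 V
  V2 = 85.8·(cos(57.8°) + j·sin(57.8°)) = 45.72 + j72.6 V
Step 2 — Sum components: V_total = -153 + j4.581 V.
Step 3 — Convert to polar: |V_total| = 153 V, ∠V_total = 178.3°.

V_total = 153∠178.3° V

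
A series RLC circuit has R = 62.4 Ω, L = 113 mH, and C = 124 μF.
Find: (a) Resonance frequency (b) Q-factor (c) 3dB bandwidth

Step 1 — Resonance condition Im(Z)=0 gives ω₀ = 1/√(LC).
Step 2 — ω₀ = 1/√(0.113·0.000124) = 267.1 rad/s.
Step 3 — f₀ = ω₀/(2π) = 42.52 Hz.
Step 4 — Series Q: Q = ω₀L/R = 267.1·0.113/62.4 = 0.4838.
Step 5 — 3dB bandwidth: Δω = ω₀/Q = 552.2 rad/s; BW = Δω/(2π) = 87.89 Hz.

(a) f₀ = 42.52 Hz  (b) Q = 0.4838  (c) BW = 87.89 Hz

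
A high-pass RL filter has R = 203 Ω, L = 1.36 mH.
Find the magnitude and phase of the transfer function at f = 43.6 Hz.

Step 1 — Angular frequency: ω = 2π·43.6 = 273.9 rad/s.
Step 2 — Transfer function: H(jω) = jωL/(R + jωL).
Step 3 — Numerator jωL = j·0.3726; denominator R + jωL = 203 + j0.3726.
Step 4 — H = 3.368e-06 + j0.001835.
Step 5 — Magnitude: |H| = 0.001835 (-54.7 dB); phase: φ = 89.9°.

|H| = 0.001835 (-54.7 dB), φ = 89.9°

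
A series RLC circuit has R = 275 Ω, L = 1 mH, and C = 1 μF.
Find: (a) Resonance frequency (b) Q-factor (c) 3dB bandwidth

Step 1 — Resonance: ω₀ = 1/√(LC) = 1/√(0.001·1e-06) = 3.162e+04 rad/s.
Step 2 — f₀ = ω₀/(2π) = 5033 Hz.
Step 3 — Series Q: Q = ω₀L/R = 3.162e+04·0.001/275 = 0.115.
Step 4 — Bandwidth: Δω = ω₀/Q = 2.75e+05 rad/s; BW = Δω/(2π) = 4.377e+04 Hz.

(a) f₀ = 5033 Hz  (b) Q = 0.115  (c) BW = 4.377e+04 Hz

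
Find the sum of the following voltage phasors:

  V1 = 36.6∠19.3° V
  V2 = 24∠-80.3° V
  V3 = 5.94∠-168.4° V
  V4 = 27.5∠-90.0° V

Step 1 — Convert each phasor to rectangular form:
  V1 = 36.6·(cos(19.3°) + j·sin(19.3°)) = 34.54 + j12.1 V
  V2 = 24·(cos(-80.3°) + j·sin(-80.3°)) = 4.044 - j23.66 V
  V3 = 5.94·(cos(-168.4°) + j·sin(-168.4°)) = -5.819 - j1.194 V
  V4 = 27.5·(cos(-90.0°) + j·sin(-90.0°)) = 0 - j27.5 V
Step 2 — Sum components: V_total = 32.77 - j40.25 V.
Step 3 — Convert to polar: |V_total| = 51.91 V, ∠V_total = -50.9°.

V_total = 51.91∠-50.9° V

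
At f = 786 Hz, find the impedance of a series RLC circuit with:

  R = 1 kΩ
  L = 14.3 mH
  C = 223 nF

Step 1 — Angular frequency: ω = 2π·f = 2π·786 = 4939 rad/s.
Step 2 — Component impedances:
  R: Z = R = 1000 Ω
  L: Z = jωL = j·4939·0.0143 = 0 + j70.62 Ω
  C: Z = 1/(jωC) = -j/(ω·C) = 0 - j908 Ω
Step 3 — Series combination: Z_total = R + L + C = 1000 - j837.4 Ω = 1304∠-39.9° Ω.

Z = 1000 - j837.4 Ω = 1304∠-39.9° Ω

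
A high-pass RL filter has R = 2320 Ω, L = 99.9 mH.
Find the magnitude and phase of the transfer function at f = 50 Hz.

Step 1 — Angular frequency: ω = 2π·50 = 314.2 rad/s.
Step 2 — Transfer function: H(jω) = jωL/(R + jωL).
Step 3 — Numerator jωL = j·31.38; denominator R + jωL = 2320 + j31.38.
Step 4 — H = 0.000183 + j0.01353.
Step 5 — Magnitude: |H| = 0.01353 (-37.4 dB); phase: φ = 89.2°.

|H| = 0.01353 (-37.4 dB), φ = 89.2°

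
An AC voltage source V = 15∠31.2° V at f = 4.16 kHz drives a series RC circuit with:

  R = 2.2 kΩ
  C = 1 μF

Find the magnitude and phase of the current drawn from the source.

Step 1 — Angular frequency: ω = 2π·f = 2π·4160 = 2.614e+04 rad/s.
Step 2 — Component impedances:
  R: Z = R = 2200 Ω
  C: Z = 1/(jωC) = -j/(ω·C) = 0 - j38.26 Ω
Step 3 — Series combination: Z_total = R + C = 2200 - j38.26 Ω = 2200∠-1.0° Ω.
Step 4 — Source phasor: V = 15∠31.2° V = 12.83 + j7.77 V.
Step 5 — Ohm's law: I = V / Z_total = (12.83 + j7.77) / (2200 - j38.26) = 0.005769 + j0.003632 A.
Step 6 — Convert to polar: |I| = 0.006817 A, ∠I = 32.2°.

I = 0.006817∠32.2° A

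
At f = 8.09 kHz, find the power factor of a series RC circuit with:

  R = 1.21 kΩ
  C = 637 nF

Step 1 — Angular frequency: ω = 2π·f = 2π·8090 = 5.083e+04 rad/s.
Step 2 — Component impedances:
  R: Z = R = 1210 Ω
  C: Z = 1/(jωC) = -j/(ω·C) = 0 - j30.88 Ω
Step 3 — Series combination: Z_total = R + C = 1210 - j30.88 Ω = 1210∠-1.5° Ω.
Step 4 — Power factor: PF = cos(φ) = Re(Z)/|Z| = 1210/1210.4 = 0.9997.
Step 5 — Type: Im(Z) = -30.88 ⇒ leading (phase φ = -1.5°).

PF = 0.9997 (leading, φ = -1.5°)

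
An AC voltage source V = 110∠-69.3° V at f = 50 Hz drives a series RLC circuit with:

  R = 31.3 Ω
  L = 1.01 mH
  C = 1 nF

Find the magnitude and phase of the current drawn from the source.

Step 1 — Angular frequency: ω = 2π·f = 2π·50 = 314.2 rad/s.
Step 2 — Component impedances:
  R: Z = R = 31.3 Ω
  L: Z = jωL = j·314.2·0.00101 = 0 + j0.3173 Ω
  C: Z = 1/(jωC) = -j/(ω·C) = 0 - j3.183e+06 Ω
Step 3 — Series combination: Z_total = R + L + C = 31.3 - j3.183e+06 Ω = 3.183e+06∠-90.0° Ω.
Step 4 — Source phasor: V = 110∠-69.3° V = 38.88 - j102.9 V.
Step 5 — Ohm's law: I = V / Z_total = (38.88 - j102.9) / (31.3 - j3.183e+06) = 3.233e-05 + j1.221e-05 A.
Step 6 — Convert to polar: |I| = 3.456e-05 A, ∠I = 20.7°.

I = 3.456e-05∠20.7° A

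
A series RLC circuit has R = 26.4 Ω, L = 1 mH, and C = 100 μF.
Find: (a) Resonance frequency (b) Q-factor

Step 1 — Resonance condition Im(Z)=0 gives ω₀ = 1/√(LC).
Step 2 — ω₀ = 1/√(0.001·0.0001) = 3162 rad/s.
Step 3 — f₀ = ω₀/(2π) = 503.3 Hz.
Step 4 — Series Q: Q = ω₀L/R = 3162·0.001/26.4 = 0.1198.

(a) f₀ = 503.3 Hz  (b) Q = 0.1198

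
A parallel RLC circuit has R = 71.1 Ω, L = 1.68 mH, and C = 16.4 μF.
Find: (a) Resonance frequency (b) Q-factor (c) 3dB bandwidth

Step 1 — Resonance: ω₀ = 1/√(LC) = 1/√(0.00168·1.64e-05) = 6025 rad/s.
Step 2 — f₀ = ω₀/(2π) = 958.8 Hz.
Step 3 — Parallel Q: Q = R/(ω₀L) = 71.1/(6025·0.00168) = 7.025.
Step 4 — Bandwidth: Δω = ω₀/Q = 857.6 rad/s; BW = Δω/(2π) = 136.5 Hz.

(a) f₀ = 958.8 Hz  (b) Q = 7.025  (c) BW = 136.5 Hz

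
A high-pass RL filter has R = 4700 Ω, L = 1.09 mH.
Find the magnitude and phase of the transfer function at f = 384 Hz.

Step 1 — Angular frequency: ω = 2π·384 = 2413 rad/s.
Step 2 — Transfer function: H(jω) = jωL/(R + jωL).
Step 3 — Numerator jωL = j·2.63; denominator R + jωL = 4700 + j2.63.
Step 4 — H = 3.131e-07 + j0.0005596.
Step 5 — Magnitude: |H| = 0.0005596 (-65.0 dB); phase: φ = 90.0°.

|H| = 0.0005596 (-65.0 dB), φ = 90.0°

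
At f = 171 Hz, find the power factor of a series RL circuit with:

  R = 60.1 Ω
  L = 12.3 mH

Step 1 — Angular frequency: ω = 2π·f = 2π·171 = 1074 rad/s.
Step 2 — Component impedances:
  R: Z = R = 60.1 Ω
  L: Z = jωL = j·1074·0.0123 = 0 + j13.22 Ω
Step 3 — Series combination: Z_total = R + L = 60.1 + j13.22 Ω = 61.54∠12.4° Ω.
Step 4 — Power factor: PF = cos(φ) = Re(Z)/|Z| = 60.1/61.536 = 0.9767.
Step 5 — Type: Im(Z) = 13.22 ⇒ lagging (phase φ = 12.4°).

PF = 0.9767 (lagging, φ = 12.4°)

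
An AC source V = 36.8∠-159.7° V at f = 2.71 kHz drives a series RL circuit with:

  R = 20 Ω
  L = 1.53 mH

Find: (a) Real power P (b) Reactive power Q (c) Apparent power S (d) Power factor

Step 1 — Angular frequency: ω = 2π·f = 2π·2710 = 1.703e+04 rad/s.
Step 2 — Component impedances:
  R: Z = R = 20 Ω
  L: Z = jωL = j·1.703e+04·0.00153 = 0 + j26.05 Ω
Step 3 — Series combination: Z_total = R + L = 20 + j26.05 Ω = 32.84∠52.5° Ω.
Step 4 — Source phasor: V = 36.8∠-159.7° V = -34.51 - j12.77 V.
Step 5 — Current: I = V / Z = -0.9483 + j0.5968 A = 1.12∠147.8° A.
Step 6 — Complex power: S = V·I* = 25.11 + j32.71 VA.
Step 7 — Real power: P = Re(S) = 25.11 W.
Step 8 — Reactive power: Q = Im(S) = 32.71 VAR.
Step 9 — Apparent power: |S| = 41.23 VA.
Step 10 — Power factor: PF = P/|S| = 0.6089 (lagging).

(a) P = 25.11 W  (b) Q = 32.71 VAR  (c) S = 41.23 VA  (d) PF = 0.6089 (lagging)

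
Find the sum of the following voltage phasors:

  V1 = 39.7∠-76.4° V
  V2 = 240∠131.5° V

Step 1 — Convert each phasor to rectangular form:
  V1 = 39.7·(cos(-76.4°) + j·sin(-76.4°)) = 9.335 - j38.59 V
  V2 = 240·(cos(131.5°) + j·sin(131.5°)) = -159 + j179.7 V
Step 2 — Sum components: V_total = -149.7 + j141.2 V.
Step 3 — Convert to polar: |V_total| = 205.8 V, ∠V_total = 136.7°.

V_total = 205.8∠136.7° V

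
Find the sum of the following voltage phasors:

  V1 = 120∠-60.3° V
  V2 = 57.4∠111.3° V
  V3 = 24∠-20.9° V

Step 1 — Convert each phasor to rectangular form:
  V1 = 120·(cos(-60.3°) + j·sin(-60.3°)) = 59.46 - j104.2 V
  V2 = 57.4·(cos(111.3°) + j·sin(111.3°)) = -20.85 + j53.48 V
  V3 = 24·(cos(-20.9°) + j·sin(-20.9°)) = 22.42 - j8.562 V
Step 2 — Sum components: V_total = 61.03 - j59.32 V.
Step 3 — Convert to polar: |V_total| = 85.1 V, ∠V_total = -44.2°.

V_total = 85.1∠-44.2° V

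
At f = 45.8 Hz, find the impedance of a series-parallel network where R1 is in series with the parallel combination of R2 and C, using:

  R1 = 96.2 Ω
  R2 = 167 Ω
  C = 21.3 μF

Step 1 — Angular frequency: ω = 2π·f = 2π·45.8 = 287.8 rad/s.
Step 2 — Component impedances:
  R1: Z = R = 96.2 Ω
  R2: Z = R = 167 Ω
  C: Z = 1/(jωC) = -j/(ω·C) = 0 - j163.1 Ω
Step 3 — Parallel branch: R2 || C = 1/(1/R2 + 1/C) = 81.55 - j83.48 Ω.
Step 4 — Series with R1: Z_total = R1 + (R2 || C) = 177.8 - j83.48 Ω = 196.4∠-25.2° Ω.

Z = 177.8 - j83.48 Ω = 196.4∠-25.2° Ω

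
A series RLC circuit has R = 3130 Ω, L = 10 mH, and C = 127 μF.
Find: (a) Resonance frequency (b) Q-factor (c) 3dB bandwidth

Step 1 — Resonance: ω₀ = 1/√(LC) = 1/√(0.01·0.000127) = 887.4 rad/s.
Step 2 — f₀ = ω₀/(2π) = 141.2 Hz.
Step 3 — Series Q: Q = ω₀L/R = 887.4·0.01/3130 = 0.002835.
Step 4 — Bandwidth: Δω = ω₀/Q = 3.13e+05 rad/s; BW = Δω/(2π) = 4.982e+04 Hz.

(a) f₀ = 141.2 Hz  (b) Q = 0.002835  (c) BW = 4.982e+04 Hz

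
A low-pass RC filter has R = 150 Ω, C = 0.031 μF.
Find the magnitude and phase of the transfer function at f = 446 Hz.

Step 1 — Angular frequency: ω = 2π·446 = 2802 rad/s.
Step 2 — Transfer function: H(jω) = 1/(1 + jωRC).
Step 3 — Denominator: 1 + jωRC = 1 + j·2802·150·3.1e-08 = 1 + j0.01303.
Step 4 — H = 0.9998 - j0.01303.
Step 5 — Magnitude: |H| = 0.9999 (-0.0 dB); phase: φ = -0.7°.

|H| = 0.9999 (-0.0 dB), φ = -0.7°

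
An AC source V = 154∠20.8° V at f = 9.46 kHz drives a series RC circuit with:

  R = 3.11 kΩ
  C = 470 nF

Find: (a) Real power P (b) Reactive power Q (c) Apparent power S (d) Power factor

Step 1 — Angular frequency: ω = 2π·f = 2π·9460 = 5.944e+04 rad/s.
Step 2 — Component impedances:
  R: Z = R = 3110 Ω
  C: Z = 1/(jωC) = -j/(ω·C) = 0 - j35.8 Ω
Step 3 — Series combination: Z_total = R + C = 3110 - j35.8 Ω = 3110∠-0.7° Ω.
Step 4 — Source phasor: V = 154∠20.8° V = 144 + j54.69 V.
Step 5 — Current: I = V / Z = 0.04608 + j0.01811 A = 0.04951∠21.5° A.
Step 6 — Complex power: S = V·I* = 7.625 - j0.08776 VA.
Step 7 — Real power: P = Re(S) = 7.625 W.
Step 8 — Reactive power: Q = Im(S) = -0.08776 VAR.
Step 9 — Apparent power: |S| = 7.625 VA.
Step 10 — Power factor: PF = P/|S| = 0.9999 (leading).

(a) P = 7.625 W  (b) Q = -0.08776 VAR  (c) S = 7.625 VA  (d) PF = 0.9999 (leading)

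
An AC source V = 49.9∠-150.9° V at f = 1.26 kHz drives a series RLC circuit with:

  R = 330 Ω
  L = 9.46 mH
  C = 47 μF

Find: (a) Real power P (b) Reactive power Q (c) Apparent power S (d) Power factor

Step 1 — Angular frequency: ω = 2π·f = 2π·1260 = 7917 rad/s.
Step 2 — Component impedances:
  R: Z = R = 330 Ω
  L: Z = jωL = j·7917·0.00946 = 0 + j74.89 Ω
  C: Z = 1/(jωC) = -j/(ω·C) = 0 - j2.688 Ω
Step 3 — Series combination: Z_total = R + L + C = 330 + j72.21 Ω = 337.8∠12.3° Ω.
Step 4 — Source phasor: V = 49.9∠-150.9° V = -43.6 - j24.27 V.
Step 5 — Current: I = V / Z = -0.1414 - j0.04259 A = 0.1477∠-163.2° A.
Step 6 — Complex power: S = V·I* = 7.201 + j1.576 VA.
Step 7 — Real power: P = Re(S) = 7.201 W.
Step 8 — Reactive power: Q = Im(S) = 1.576 VAR.
Step 9 — Apparent power: |S| = 7.371 VA.
Step 10 — Power factor: PF = P/|S| = 0.9769 (lagging).

(a) P = 7.201 W  (b) Q = 1.576 VAR  (c) S = 7.371 VA  (d) PF = 0.9769 (lagging)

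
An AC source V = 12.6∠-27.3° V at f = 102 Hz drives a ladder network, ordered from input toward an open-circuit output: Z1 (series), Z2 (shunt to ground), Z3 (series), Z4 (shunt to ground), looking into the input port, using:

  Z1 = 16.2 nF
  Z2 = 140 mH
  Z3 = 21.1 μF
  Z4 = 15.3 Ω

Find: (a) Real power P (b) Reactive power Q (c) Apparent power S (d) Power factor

Step 1 — Angular frequency: ω = 2π·f = 2π·102 = 640.9 rad/s.
Step 2 — Component impedances:
  Z1: Z = 1/(jωC) = -j/(ω·C) = 0 - j9.632e+04 Ω
  Z2: Z = jωL = j·640.9·0.14 = 0 + j89.72 Ω
  Z3: Z = 1/(jωC) = -j/(ω·C) = 0 - j73.95 Ω
  Z4: Z = R = 15.3 Ω
Step 3 — Ladder network (open output): work backward from the far end, alternating series and parallel combinations. Z_in = 255.1 - j9.649e+04 Ω = 9.649e+04∠-89.8° Ω.
Step 4 — Source phasor: V = 12.6∠-27.3° V = 11.2 - j5.779 V.
Step 5 — Current: I = V / Z = 6.02e-05 + j0.0001159 A = 0.0001306∠62.5° A.
Step 6 — Complex power: S = V·I* = 4.349e-06 - j0.001645 VA.
Step 7 — Real power: P = Re(S) = 4.349e-06 W.
Step 8 — Reactive power: Q = Im(S) = -0.001645 VAR.
Step 9 — Apparent power: |S| = 0.001645 VA.
Step 10 — Power factor: PF = P/|S| = 0.002643 (leading).

(a) P = 4.349e-06 W  (b) Q = -0.001645 VAR  (c) S = 0.001645 VA  (d) PF = 0.002643 (leading)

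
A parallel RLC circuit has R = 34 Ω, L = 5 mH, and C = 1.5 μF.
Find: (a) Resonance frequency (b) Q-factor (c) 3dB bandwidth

Step 1 — Resonance: ω₀ = 1/√(LC) = 1/√(0.005·1.5e-06) = 1.155e+04 rad/s.
Step 2 — f₀ = ω₀/(2π) = 1838 Hz.
Step 3 — Parallel Q: Q = R/(ω₀L) = 34/(1.155e+04·0.005) = 0.5889.
Step 4 — Bandwidth: Δω = ω₀/Q = 1.961e+04 rad/s; BW = Δω/(2π) = 3121 Hz.

(a) f₀ = 1838 Hz  (b) Q = 0.5889  (c) BW = 3121 Hz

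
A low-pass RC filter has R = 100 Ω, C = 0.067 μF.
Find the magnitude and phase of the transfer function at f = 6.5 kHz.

Step 1 — Angular frequency: ω = 2π·6500 = 4.084e+04 rad/s.
Step 2 — Transfer function: H(jω) = 1/(1 + jωRC).
Step 3 — Denominator: 1 + jωRC = 1 + j·4.084e+04·100·6.7e-08 = 1 + j0.2736.
Step 4 — H = 0.9303 - j0.2546.
Step 5 — Magnitude: |H| = 0.9645 (-0.3 dB); phase: φ = -15.3°.

|H| = 0.9645 (-0.3 dB), φ = -15.3°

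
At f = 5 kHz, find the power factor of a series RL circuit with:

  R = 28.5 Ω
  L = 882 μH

Step 1 — Angular frequency: ω = 2π·f = 2π·5000 = 3.142e+04 rad/s.
Step 2 — Component impedances:
  R: Z = R = 28.5 Ω
  L: Z = jωL = j·3.142e+04·0.000882 = 0 + j27.71 Ω
Step 3 — Series combination: Z_total = R + L = 28.5 + j27.71 Ω = 39.75∠44.2° Ω.
Step 4 — Power factor: PF = cos(φ) = Re(Z)/|Z| = 28.5/39.75 = 0.717.
Step 5 — Type: Im(Z) = 27.71 ⇒ lagging (phase φ = 44.2°).

PF = 0.717 (lagging, φ = 44.2°)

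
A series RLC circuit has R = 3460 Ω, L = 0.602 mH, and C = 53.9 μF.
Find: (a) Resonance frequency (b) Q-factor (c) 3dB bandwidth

Step 1 — Resonance: ω₀ = 1/√(LC) = 1/√(0.000602·5.39e-05) = 5551 rad/s.
Step 2 — f₀ = ω₀/(2π) = 883.5 Hz.
Step 3 — Series Q: Q = ω₀L/R = 5551·0.000602/3460 = 0.0009659.
Step 4 — Bandwidth: Δω = ω₀/Q = 5.748e+06 rad/s; BW = Δω/(2π) = 9.147e+05 Hz.

(a) f₀ = 883.5 Hz  (b) Q = 0.0009659  (c) BW = 9.147e+05 Hz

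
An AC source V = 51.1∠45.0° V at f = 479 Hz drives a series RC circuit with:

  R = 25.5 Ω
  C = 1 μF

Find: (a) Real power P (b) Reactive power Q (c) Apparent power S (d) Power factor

Step 1 — Angular frequency: ω = 2π·f = 2π·479 = 3010 rad/s.
Step 2 — Component impedances:
  R: Z = R = 25.5 Ω
  C: Z = 1/(jωC) = -j/(ω·C) = 0 - j332.3 Ω
Step 3 — Series combination: Z_total = R + C = 25.5 - j332.3 Ω = 333.2∠-85.6° Ω.
Step 4 — Source phasor: V = 51.1∠45.0° V = 36.13 + j36.13 V.
Step 5 — Current: I = V / Z = -0.09981 + j0.1164 A = 0.1533∠130.6° A.
Step 6 — Complex power: S = V·I* = 0.5996 - j7.813 VA.
Step 7 — Real power: P = Re(S) = 0.5996 W.
Step 8 — Reactive power: Q = Im(S) = -7.813 VAR.
Step 9 — Apparent power: |S| = 7.836 VA.
Step 10 — Power factor: PF = P/|S| = 0.07652 (leading).

(a) P = 0.5996 W  (b) Q = -7.813 VAR  (c) S = 7.836 VA  (d) PF = 0.07652 (leading)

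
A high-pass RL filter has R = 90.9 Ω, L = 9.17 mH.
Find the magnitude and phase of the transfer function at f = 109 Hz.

Step 1 — Angular frequency: ω = 2π·109 = 684.9 rad/s.
Step 2 — Transfer function: H(jω) = jωL/(R + jωL).
Step 3 — Numerator jωL = j·6.28; denominator R + jωL = 90.9 + j6.28.
Step 4 — H = 0.004751 + j0.06876.
Step 5 — Magnitude: |H| = 0.06893 (-23.2 dB); phase: φ = 86.0°.

|H| = 0.06893 (-23.2 dB), φ = 86.0°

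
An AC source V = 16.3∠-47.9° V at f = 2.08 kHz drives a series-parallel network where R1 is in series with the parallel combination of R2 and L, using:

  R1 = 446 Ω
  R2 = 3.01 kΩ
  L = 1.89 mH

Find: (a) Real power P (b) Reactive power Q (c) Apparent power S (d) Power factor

Step 1 — Angular frequency: ω = 2π·f = 2π·2080 = 1.307e+04 rad/s.
Step 2 — Component impedances:
  R1: Z = R = 446 Ω
  R2: Z = R = 3010 Ω
  L: Z = jωL = j·1.307e+04·0.00189 = 0 + j24.7 Ω
Step 3 — Parallel branch: R2 || L = 1/(1/R2 + 1/L) = 0.2027 + j24.7 Ω.
Step 4 — Series with R1: Z_total = R1 + (R2 || L) = 446.2 + j24.7 Ω = 446.9∠3.2° Ω.
Step 5 — Source phasor: V = 16.3∠-47.9° V = 10.93 - j12.09 V.
Step 6 — Current: I = V / Z = 0.02292 - j0.02837 A = 0.03647∠-51.1° A.
Step 7 — Complex power: S = V·I* = 0.5936 + j0.03286 VA.
Step 8 — Real power: P = Re(S) = 0.5936 W.
Step 9 — Reactive power: Q = Im(S) = 0.03286 VAR.
Step 10 — Apparent power: |S| = 0.5945 VA.
Step 11 — Power factor: PF = P/|S| = 0.9985 (lagging).

(a) P = 0.5936 W  (b) Q = 0.03286 VAR  (c) S = 0.5945 VA  (d) PF = 0.9985 (lagging)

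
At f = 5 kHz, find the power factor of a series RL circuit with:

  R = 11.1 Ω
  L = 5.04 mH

Step 1 — Angular frequency: ω = 2π·f = 2π·5000 = 3.142e+04 rad/s.
Step 2 — Component impedances:
  R: Z = R = 11.1 Ω
  L: Z = jωL = j·3.142e+04·0.00504 = 0 + j158.3 Ω
Step 3 — Series combination: Z_total = R + L = 11.1 + j158.3 Ω = 158.7∠86.0° Ω.
Step 4 — Power factor: PF = cos(φ) = Re(Z)/|Z| = 11.1/158.72 = 0.06993.
Step 5 — Type: Im(Z) = 158.3 ⇒ lagging (phase φ = 86.0°).

PF = 0.06993 (lagging, φ = 86.0°)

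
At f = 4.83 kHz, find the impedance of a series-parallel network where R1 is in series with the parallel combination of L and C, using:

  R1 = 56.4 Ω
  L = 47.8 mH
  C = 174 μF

Step 1 — Angular frequency: ω = 2π·f = 2π·4830 = 3.035e+04 rad/s.
Step 2 — Component impedances:
  R1: Z = R = 56.4 Ω
  L: Z = jωL = j·3.035e+04·0.0478 = 0 + j1451 Ω
  C: Z = 1/(jωC) = -j/(ω·C) = 0 - j0.1894 Ω
Step 3 — Parallel branch: L || C = 1/(1/L + 1/C) = 0 - j0.1894 Ω.
Step 4 — Series with R1: Z_total = R1 + (L || C) = 56.4 - j0.1894 Ω = 56.4∠-0.2° Ω.

Z = 56.4 - j0.1894 Ω = 56.4∠-0.2° Ω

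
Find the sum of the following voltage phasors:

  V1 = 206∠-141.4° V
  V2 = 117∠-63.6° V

Step 1 — Convert each phasor to rectangular form:
  V1 = 206·(cos(-141.4°) + j·sin(-141.4°)) = -161 - j128.5 V
  V2 = 117·(cos(-63.6°) + j·sin(-63.6°)) = 52.02 - j104.8 V
Step 2 — Sum components: V_total = -109 - j233.3 V.
Step 3 — Convert to polar: |V_total| = 257.5 V, ∠V_total = -115.0°.

V_total = 257.5∠-115.0° V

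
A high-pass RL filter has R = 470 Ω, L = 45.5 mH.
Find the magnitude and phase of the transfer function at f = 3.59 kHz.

Step 1 — Angular frequency: ω = 2π·3590 = 2.256e+04 rad/s.
Step 2 — Transfer function: H(jω) = jωL/(R + jωL).
Step 3 — Numerator jωL = j·1026; denominator R + jωL = 470 + j1026.
Step 4 — H = 0.8266 + j0.3786.
Step 5 — Magnitude: |H| = 0.9092 (-0.8 dB); phase: φ = 24.6°.

|H| = 0.9092 (-0.8 dB), φ = 24.6°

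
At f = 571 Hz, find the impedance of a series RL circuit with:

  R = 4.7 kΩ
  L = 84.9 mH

Step 1 — Angular frequency: ω = 2π·f = 2π·571 = 3588 rad/s.
Step 2 — Component impedances:
  R: Z = R = 4700 Ω
  L: Z = jωL = j·3588·0.0849 = 0 + j304.6 Ω
Step 3 — Series combination: Z_total = R + L = 4700 + j304.6 Ω = 4710∠3.7° Ω.

Z = 4700 + j304.6 Ω = 4710∠3.7° Ω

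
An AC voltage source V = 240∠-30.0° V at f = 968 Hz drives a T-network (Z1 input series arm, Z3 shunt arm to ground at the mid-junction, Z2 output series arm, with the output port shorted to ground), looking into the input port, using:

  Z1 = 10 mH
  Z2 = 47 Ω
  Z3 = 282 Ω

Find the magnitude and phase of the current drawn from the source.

Step 1 — Angular frequency: ω = 2π·f = 2π·968 = 6082 rad/s.
Step 2 — Component impedances:
  Z1: Z = jωL = j·6082·0.01 = 0 + j60.82 Ω
  Z2: Z = R = 47 Ω
  Z3: Z = R = 282 Ω
Step 3 — With the output port shorted to ground, the output series arm Z2 runs from the junction to ground; the shunt arm Z3 also runs from the junction to ground. They appear in parallel: Z3 || Z2 = 40.29 Ω.
Step 4 — Series with input arm Z1: Z_in = Z1 + (Z3 || Z2) = 40.29 + j60.82 Ω = 72.95∠56.5° Ω.
Step 5 — Source phasor: V = 240∠-30.0° V = 207.8 - j120 V.
Step 6 — Ohm's law: I = V / Z_total = (207.8 - j120) / (40.29 + j60.82) = 0.2019 - j3.284 A.
Step 7 — Convert to polar: |I| = 3.29 A, ∠I = -86.5°.

I = 3.29∠-86.5° A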